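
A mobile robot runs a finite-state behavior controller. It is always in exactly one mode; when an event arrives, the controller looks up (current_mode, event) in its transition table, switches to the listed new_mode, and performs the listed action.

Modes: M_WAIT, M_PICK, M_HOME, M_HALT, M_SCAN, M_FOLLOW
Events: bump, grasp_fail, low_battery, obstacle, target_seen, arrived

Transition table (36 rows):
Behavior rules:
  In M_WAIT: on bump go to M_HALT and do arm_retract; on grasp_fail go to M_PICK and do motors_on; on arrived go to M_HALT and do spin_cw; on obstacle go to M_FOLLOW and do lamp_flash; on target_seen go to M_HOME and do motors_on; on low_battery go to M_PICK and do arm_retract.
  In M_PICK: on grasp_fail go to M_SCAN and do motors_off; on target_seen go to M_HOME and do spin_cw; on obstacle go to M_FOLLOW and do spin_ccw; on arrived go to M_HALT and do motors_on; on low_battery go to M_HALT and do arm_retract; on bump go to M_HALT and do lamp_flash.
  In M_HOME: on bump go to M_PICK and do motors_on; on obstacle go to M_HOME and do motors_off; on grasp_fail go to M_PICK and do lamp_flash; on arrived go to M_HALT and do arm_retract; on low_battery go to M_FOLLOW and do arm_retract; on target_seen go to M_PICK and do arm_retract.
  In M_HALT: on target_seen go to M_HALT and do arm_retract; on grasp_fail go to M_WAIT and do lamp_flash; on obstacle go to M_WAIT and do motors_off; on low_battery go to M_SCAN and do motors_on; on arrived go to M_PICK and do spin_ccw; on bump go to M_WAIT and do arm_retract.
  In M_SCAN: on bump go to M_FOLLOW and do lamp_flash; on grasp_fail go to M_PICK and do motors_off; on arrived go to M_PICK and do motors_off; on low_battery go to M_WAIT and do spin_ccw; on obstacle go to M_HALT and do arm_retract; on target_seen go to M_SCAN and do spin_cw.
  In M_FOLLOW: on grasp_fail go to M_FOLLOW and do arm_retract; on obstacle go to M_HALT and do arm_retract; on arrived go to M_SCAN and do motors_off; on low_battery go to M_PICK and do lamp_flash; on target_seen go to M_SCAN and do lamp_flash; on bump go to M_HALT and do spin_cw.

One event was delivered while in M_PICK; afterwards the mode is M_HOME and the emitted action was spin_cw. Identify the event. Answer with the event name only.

try bump: (M_PICK, bump) → (M_HALT, lamp_flash)
try grasp_fail: (M_PICK, grasp_fail) → (M_SCAN, motors_off)
try low_battery: (M_PICK, low_battery) → (M_HALT, arm_retract)
try obstacle: (M_PICK, obstacle) → (M_FOLLOW, spin_ccw)
try target_seen: (M_PICK, target_seen) → (M_HOME, spin_cw)  ← matches
try arrived: (M_PICK, arrived) → (M_HALT, motors_on)

target_seen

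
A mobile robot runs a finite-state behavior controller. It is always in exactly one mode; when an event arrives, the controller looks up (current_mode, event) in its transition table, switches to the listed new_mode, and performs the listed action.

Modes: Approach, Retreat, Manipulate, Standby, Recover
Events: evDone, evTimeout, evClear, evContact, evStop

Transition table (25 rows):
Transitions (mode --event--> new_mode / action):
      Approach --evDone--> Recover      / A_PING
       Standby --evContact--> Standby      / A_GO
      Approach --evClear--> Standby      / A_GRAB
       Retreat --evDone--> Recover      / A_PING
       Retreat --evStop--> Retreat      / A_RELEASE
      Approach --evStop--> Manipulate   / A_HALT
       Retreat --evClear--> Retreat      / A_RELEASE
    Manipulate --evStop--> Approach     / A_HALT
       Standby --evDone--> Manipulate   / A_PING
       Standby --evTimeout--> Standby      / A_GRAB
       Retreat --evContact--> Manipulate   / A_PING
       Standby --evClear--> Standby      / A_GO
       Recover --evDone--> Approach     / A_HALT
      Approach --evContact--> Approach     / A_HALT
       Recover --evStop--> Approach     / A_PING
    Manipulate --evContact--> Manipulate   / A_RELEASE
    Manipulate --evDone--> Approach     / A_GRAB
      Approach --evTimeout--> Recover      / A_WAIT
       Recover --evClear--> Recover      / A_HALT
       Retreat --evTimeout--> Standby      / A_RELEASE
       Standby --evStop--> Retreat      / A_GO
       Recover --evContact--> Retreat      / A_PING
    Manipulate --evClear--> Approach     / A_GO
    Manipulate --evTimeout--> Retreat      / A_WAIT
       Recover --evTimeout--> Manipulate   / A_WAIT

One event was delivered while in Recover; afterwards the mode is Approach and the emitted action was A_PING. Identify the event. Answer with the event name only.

try evDone: (Recover, evDone) → (Approach, A_HALT)
try evTimeout: (Recover, evTimeout) → (Manipulate, A_WAIT)
try evClear: (Recover, evClear) → (Recover, A_HALT)
try evContact: (Recover, evContact) → (Retreat, A_PING)
try evStop: (Recover, evStop) → (Approach, A_PING)  ← matches

evStop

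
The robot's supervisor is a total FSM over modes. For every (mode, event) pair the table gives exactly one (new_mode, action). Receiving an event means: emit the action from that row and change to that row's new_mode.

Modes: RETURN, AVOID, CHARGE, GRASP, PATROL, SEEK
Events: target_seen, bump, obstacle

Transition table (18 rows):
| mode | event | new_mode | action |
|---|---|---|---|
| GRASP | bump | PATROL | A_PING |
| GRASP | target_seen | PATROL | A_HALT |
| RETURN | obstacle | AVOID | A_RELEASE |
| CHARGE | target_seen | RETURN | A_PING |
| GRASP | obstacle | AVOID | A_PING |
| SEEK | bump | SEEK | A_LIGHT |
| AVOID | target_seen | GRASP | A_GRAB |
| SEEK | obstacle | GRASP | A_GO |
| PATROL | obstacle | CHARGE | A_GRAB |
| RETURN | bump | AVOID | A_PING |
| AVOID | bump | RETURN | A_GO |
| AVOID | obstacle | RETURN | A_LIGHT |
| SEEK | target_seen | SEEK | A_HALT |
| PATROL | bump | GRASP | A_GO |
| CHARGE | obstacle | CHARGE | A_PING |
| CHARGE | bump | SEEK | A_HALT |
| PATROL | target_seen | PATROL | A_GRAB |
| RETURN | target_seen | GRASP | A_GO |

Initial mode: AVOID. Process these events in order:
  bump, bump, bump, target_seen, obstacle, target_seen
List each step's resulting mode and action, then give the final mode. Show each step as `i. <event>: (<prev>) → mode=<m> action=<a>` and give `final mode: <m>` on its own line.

final mode: GRASP

1. bump: (AVOID) → mode=RETURN action=A_GO
2. bump: (RETURN) → mode=AVOID action=A_PING
3. bump: (AVOID) → mode=RETURN action=A_GO
4. target_seen: (RETURN) → mode=GRASP action=A_GO
5. obstacle: (GRASP) → mode=AVOID action=A_PING
6. target_seen: (AVOID) → mode=GRASP action=A_GRAB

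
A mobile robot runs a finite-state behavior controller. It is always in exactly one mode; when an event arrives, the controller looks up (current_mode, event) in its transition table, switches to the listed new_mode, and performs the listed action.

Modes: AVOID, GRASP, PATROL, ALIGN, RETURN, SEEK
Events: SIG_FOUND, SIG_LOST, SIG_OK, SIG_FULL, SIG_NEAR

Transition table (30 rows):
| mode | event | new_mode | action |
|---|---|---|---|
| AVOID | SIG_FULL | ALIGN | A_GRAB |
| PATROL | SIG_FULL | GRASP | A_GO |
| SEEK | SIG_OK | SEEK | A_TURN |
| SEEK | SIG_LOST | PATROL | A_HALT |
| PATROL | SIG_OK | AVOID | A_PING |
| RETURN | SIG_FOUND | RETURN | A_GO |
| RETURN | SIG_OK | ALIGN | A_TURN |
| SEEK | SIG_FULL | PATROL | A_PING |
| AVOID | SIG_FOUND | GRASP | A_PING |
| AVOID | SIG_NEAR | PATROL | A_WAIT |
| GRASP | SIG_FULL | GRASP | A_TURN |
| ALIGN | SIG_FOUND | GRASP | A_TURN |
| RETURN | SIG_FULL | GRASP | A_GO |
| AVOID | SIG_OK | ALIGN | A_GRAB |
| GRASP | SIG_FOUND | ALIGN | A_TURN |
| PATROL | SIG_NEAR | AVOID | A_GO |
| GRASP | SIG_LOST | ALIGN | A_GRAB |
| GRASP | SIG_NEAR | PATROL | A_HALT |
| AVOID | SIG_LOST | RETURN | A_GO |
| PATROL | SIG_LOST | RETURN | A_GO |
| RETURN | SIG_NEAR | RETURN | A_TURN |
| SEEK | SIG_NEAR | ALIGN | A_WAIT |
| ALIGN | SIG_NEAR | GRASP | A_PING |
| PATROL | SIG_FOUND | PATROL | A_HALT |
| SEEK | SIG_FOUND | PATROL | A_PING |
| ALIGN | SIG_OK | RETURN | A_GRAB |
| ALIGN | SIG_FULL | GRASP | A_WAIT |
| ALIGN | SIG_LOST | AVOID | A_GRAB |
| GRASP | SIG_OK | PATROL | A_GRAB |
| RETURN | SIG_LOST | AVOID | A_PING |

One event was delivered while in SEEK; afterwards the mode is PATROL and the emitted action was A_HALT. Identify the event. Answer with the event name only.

try SIG_FOUND: (SEEK, SIG_FOUND) → (PATROL, A_PING)
try SIG_LOST: (SEEK, SIG_LOST) → (PATROL, A_HALT)  ← matches
try SIG_OK: (SEEK, SIG_OK) → (SEEK, A_TURN)
try SIG_FULL: (SEEK, SIG_FULL) → (PATROL, A_PING)
try SIG_NEAR: (SEEK, SIG_NEAR) → (ALIGN, A_WAIT)

SIG_LOST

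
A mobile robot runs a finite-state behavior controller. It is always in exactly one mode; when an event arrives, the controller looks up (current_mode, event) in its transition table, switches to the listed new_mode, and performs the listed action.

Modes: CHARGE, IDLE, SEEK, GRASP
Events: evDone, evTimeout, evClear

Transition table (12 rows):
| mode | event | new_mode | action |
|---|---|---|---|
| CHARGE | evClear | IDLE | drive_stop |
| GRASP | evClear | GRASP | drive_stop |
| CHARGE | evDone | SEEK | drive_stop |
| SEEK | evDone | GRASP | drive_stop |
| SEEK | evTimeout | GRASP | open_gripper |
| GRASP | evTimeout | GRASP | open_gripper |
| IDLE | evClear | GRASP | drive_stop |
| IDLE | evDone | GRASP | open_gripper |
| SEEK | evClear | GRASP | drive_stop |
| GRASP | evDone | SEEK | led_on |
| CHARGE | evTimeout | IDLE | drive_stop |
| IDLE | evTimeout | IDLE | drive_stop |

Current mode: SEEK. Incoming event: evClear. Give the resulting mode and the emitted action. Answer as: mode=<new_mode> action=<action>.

mode=GRASP action=drive_stop

current mode = SEEK; filter table to that mode:
  (SEEK, evDone) → (GRASP, drive_stop)
  (SEEK, evTimeout) → (GRASP, open_gripper)
  (SEEK, evClear) → (GRASP, drive_stop)  ← event matches
event = evClear selects (GRASP, drive_stop)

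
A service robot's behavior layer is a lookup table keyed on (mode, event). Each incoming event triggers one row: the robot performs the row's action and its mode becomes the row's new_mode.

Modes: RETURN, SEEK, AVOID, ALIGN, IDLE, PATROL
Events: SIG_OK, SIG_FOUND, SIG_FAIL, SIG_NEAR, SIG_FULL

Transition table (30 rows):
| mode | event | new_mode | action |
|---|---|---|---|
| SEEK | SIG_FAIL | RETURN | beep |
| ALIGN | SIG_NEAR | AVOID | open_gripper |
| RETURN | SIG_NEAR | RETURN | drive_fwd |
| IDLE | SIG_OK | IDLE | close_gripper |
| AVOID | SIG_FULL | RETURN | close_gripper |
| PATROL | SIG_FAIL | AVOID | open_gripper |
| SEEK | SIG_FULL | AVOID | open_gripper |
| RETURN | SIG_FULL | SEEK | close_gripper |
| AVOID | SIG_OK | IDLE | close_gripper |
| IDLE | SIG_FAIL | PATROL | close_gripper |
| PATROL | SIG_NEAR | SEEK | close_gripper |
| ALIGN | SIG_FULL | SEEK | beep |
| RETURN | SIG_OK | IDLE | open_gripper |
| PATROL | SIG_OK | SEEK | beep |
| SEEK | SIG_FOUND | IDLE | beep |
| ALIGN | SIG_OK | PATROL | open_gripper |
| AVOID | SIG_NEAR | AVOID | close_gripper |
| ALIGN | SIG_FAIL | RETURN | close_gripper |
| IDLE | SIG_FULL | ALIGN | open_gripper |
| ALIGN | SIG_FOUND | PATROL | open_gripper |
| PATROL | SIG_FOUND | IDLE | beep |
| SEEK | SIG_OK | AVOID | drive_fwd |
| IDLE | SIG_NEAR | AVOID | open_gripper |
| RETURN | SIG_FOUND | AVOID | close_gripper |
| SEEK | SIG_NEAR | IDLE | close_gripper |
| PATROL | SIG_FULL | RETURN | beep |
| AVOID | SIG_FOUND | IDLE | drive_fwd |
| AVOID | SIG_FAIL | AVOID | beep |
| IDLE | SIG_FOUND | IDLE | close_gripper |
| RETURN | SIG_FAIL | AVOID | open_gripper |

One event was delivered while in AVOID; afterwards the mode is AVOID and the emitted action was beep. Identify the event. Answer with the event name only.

SIG_FAIL

try SIG_OK: (AVOID, SIG_OK) → (IDLE, close_gripper)
try SIG_FOUND: (AVOID, SIG_FOUND) → (IDLE, drive_fwd)
try SIG_FAIL: (AVOID, SIG_FAIL) → (AVOID, beep)  ← matches
try SIG_NEAR: (AVOID, SIG_NEAR) → (AVOID, close_gripper)
try SIG_FULL: (AVOID, SIG_FULL) → (RETURN, close_gripper)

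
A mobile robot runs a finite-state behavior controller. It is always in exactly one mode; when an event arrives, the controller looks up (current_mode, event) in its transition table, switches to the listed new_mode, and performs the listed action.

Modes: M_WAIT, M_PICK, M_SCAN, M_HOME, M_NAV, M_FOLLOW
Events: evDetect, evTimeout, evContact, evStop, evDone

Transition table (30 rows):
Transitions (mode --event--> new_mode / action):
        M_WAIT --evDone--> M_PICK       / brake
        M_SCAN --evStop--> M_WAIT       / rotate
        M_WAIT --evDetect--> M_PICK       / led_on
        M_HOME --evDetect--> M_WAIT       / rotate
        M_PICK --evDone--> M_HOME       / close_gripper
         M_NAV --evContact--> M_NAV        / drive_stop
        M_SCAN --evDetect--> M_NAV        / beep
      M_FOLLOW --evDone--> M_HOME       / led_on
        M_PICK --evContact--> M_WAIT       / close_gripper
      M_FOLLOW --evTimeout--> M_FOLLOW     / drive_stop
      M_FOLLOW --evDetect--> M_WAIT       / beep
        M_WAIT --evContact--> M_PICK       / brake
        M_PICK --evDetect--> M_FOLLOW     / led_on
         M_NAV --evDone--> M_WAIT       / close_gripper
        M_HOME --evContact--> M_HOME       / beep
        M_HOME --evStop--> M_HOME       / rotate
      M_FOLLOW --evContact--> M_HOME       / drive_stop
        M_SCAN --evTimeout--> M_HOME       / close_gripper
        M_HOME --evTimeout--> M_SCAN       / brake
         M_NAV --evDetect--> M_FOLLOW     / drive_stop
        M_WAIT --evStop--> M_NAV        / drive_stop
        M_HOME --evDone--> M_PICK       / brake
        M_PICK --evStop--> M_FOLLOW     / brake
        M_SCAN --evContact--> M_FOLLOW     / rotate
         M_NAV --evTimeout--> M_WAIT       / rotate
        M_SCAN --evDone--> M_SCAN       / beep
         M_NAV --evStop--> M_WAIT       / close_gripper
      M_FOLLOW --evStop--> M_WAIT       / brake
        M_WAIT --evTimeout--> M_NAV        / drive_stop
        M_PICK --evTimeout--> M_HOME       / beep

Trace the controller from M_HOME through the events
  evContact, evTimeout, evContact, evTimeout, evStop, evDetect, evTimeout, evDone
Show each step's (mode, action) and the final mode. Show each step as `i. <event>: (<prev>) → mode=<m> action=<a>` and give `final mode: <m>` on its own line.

final mode: M_PICK

1. evContact: (M_HOME) → mode=M_HOME action=beep
2. evTimeout: (M_HOME) → mode=M_SCAN action=brake
3. evContact: (M_SCAN) → mode=M_FOLLOW action=rotate
4. evTimeout: (M_FOLLOW) → mode=M_FOLLOW action=drive_stop
5. evStop: (M_FOLLOW) → mode=M_WAIT action=brake
6. evDetect: (M_WAIT) → mode=M_PICK action=led_on
7. evTimeout: (M_PICK) → mode=M_HOME action=beep
8. evDone: (M_HOME) → mode=M_PICK action=brake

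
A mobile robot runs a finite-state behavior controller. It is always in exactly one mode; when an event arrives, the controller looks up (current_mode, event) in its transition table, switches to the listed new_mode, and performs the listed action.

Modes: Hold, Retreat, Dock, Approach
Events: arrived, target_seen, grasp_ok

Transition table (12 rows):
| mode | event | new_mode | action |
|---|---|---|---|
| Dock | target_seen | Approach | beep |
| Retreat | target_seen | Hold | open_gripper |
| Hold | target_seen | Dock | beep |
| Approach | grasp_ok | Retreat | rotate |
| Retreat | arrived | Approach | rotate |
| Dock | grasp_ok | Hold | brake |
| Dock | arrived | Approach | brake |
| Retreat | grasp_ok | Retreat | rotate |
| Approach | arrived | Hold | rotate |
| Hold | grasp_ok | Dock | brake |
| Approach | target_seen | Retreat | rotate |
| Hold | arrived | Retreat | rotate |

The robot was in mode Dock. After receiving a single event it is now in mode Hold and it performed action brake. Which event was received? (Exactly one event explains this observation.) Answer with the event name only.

try arrived: (Dock, arrived) → (Approach, brake)
try target_seen: (Dock, target_seen) → (Approach, beep)
try grasp_ok: (Dock, grasp_ok) → (Hold, brake)  ← matches

grasp_ok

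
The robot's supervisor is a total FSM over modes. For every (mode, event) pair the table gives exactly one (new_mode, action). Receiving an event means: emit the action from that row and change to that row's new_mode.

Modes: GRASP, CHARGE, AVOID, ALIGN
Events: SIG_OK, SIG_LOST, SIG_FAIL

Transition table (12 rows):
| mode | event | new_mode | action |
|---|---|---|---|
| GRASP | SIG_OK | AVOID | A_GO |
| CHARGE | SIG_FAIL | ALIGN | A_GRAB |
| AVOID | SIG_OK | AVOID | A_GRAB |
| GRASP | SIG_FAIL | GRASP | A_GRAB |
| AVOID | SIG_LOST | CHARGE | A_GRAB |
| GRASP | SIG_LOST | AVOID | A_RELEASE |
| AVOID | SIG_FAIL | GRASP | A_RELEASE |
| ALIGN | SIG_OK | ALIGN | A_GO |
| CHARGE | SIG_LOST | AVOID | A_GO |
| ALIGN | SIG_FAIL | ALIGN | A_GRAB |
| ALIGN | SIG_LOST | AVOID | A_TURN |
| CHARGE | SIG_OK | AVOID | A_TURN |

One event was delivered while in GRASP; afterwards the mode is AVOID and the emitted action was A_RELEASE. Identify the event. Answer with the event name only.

SIG_LOST

try SIG_OK: (GRASP, SIG_OK) → (AVOID, A_GO)
try SIG_LOST: (GRASP, SIG_LOST) → (AVOID, A_RELEASE)  ← matches
try SIG_FAIL: (GRASP, SIG_FAIL) → (GRASP, A_GRAB)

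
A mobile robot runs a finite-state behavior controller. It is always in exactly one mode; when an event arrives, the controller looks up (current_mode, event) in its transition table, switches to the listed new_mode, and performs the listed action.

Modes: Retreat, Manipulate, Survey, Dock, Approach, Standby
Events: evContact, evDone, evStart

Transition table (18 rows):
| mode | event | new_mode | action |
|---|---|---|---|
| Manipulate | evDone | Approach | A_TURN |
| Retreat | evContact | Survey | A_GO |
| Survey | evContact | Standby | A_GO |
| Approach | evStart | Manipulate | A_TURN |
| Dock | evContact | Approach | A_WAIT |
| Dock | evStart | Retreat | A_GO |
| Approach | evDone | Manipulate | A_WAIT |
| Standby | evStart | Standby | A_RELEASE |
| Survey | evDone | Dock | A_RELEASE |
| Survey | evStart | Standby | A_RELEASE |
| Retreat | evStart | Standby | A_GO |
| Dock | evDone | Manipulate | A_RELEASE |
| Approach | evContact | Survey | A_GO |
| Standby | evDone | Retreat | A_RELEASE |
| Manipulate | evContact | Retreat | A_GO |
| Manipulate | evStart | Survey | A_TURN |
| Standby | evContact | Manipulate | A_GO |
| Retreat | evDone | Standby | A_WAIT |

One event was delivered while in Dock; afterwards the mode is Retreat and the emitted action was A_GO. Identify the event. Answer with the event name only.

evStart

try evContact: (Dock, evContact) → (Approach, A_WAIT)
try evDone: (Dock, evDone) → (Manipulate, A_RELEASE)
try evStart: (Dock, evStart) → (Retreat, A_GO)  ← matches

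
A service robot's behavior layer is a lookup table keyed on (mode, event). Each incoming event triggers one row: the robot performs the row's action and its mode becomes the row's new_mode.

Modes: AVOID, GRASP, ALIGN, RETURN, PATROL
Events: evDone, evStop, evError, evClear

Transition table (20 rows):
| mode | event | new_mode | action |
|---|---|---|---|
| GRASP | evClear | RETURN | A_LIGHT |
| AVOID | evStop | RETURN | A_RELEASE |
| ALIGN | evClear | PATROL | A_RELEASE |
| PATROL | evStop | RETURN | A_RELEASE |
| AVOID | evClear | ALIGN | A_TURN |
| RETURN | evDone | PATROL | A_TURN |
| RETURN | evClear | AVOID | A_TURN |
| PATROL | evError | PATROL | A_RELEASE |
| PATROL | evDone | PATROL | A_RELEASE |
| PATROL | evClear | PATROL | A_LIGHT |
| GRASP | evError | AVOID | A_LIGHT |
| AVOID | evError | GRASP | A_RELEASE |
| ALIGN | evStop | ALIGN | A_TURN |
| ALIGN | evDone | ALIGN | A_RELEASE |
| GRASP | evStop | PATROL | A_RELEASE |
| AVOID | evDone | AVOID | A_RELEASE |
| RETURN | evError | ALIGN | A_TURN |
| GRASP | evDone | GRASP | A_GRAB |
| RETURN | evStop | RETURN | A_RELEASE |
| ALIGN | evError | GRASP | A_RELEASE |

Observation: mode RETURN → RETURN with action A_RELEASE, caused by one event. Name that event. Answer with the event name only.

evStop

try evDone: (RETURN, evDone) → (PATROL, A_TURN)
try evStop: (RETURN, evStop) → (RETURN, A_RELEASE)  ← matches
try evError: (RETURN, evError) → (ALIGN, A_TURN)
try evClear: (RETURN, evClear) → (AVOID, A_TURN)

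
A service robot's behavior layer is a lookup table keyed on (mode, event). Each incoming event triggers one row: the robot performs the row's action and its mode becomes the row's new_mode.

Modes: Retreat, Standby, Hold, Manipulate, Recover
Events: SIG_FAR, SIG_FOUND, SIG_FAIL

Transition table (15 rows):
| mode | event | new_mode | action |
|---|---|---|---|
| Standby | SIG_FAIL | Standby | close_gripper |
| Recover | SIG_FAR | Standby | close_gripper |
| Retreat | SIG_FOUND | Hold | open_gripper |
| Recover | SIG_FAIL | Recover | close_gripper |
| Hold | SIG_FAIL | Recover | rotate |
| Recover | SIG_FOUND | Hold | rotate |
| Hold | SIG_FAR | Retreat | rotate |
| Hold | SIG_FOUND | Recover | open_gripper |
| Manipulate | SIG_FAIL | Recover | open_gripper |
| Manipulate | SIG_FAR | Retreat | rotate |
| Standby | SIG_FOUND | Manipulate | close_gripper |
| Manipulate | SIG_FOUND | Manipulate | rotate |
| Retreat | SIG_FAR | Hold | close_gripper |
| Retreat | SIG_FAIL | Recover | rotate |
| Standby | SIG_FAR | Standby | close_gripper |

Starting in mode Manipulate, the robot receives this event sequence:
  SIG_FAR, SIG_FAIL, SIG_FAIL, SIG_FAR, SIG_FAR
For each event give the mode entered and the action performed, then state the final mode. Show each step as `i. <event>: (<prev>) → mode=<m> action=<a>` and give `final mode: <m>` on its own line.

1. SIG_FAR: (Manipulate) → mode=Retreat action=rotate
2. SIG_FAIL: (Retreat) → mode=Recover action=rotate
3. SIG_FAIL: (Recover) → mode=Recover action=close_gripper
4. SIG_FAR: (Recover) → mode=Standby action=close_gripper
5. SIG_FAR: (Standby) → mode=Standby action=close_gripper

final mode: Standby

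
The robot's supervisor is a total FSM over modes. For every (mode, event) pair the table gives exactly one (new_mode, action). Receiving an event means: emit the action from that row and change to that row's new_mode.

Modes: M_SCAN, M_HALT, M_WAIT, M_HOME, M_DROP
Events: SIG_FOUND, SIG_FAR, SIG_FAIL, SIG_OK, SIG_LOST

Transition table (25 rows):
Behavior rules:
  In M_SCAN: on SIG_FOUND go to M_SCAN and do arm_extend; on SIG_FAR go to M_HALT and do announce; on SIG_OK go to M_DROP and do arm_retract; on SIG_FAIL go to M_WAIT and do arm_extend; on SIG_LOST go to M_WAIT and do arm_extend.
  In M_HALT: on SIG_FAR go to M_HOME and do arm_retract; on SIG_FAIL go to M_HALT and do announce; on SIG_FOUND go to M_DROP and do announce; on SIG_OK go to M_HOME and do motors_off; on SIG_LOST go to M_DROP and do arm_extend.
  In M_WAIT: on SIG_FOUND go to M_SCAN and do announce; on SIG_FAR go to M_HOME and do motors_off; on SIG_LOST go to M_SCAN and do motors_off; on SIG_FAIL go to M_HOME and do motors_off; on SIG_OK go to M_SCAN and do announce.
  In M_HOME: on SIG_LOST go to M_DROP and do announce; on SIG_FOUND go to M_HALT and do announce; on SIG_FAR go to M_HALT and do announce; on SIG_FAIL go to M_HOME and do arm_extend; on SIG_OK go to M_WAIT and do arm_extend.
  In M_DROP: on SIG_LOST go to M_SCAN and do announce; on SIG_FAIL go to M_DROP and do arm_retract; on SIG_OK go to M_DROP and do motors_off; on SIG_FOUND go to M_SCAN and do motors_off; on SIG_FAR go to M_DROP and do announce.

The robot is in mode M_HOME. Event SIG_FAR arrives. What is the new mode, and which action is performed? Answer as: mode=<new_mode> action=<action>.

current mode = M_HOME; filter table to that mode:
  (M_HOME, SIG_LOST) → (M_DROP, announce)
  (M_HOME, SIG_FOUND) → (M_HALT, announce)
  (M_HOME, SIG_FAR) → (M_HALT, announce)  ← event matches
  (M_HOME, SIG_FAIL) → (M_HOME, arm_extend)
  (M_HOME, SIG_OK) → (M_WAIT, arm_extend)
event = SIG_FAR selects (M_HALT, announce)

mode=M_HALT action=announce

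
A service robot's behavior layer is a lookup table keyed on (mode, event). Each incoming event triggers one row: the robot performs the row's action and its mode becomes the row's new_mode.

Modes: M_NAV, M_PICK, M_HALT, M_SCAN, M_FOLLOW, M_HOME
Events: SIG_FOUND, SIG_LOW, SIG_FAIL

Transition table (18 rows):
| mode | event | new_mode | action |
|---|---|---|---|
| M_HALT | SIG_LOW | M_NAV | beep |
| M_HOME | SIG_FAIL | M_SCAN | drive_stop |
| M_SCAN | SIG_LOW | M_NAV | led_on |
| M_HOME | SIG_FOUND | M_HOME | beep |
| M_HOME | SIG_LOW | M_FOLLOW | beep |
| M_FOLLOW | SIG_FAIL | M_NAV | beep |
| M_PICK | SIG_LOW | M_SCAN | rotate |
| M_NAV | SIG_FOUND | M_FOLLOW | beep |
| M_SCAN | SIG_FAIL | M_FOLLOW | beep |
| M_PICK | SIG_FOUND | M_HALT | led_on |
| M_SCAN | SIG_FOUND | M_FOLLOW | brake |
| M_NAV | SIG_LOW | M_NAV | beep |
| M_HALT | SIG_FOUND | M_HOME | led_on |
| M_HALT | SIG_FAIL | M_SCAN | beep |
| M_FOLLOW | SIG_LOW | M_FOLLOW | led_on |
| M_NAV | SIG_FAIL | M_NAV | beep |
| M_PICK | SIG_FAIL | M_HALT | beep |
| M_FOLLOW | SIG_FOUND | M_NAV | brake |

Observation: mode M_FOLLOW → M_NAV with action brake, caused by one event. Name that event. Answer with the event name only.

try SIG_FOUND: (M_FOLLOW, SIG_FOUND) → (M_NAV, brake)  ← matches
try SIG_LOW: (M_FOLLOW, SIG_LOW) → (M_FOLLOW, led_on)
try SIG_FAIL: (M_FOLLOW, SIG_FAIL) → (M_NAV, beep)

SIG_FOUND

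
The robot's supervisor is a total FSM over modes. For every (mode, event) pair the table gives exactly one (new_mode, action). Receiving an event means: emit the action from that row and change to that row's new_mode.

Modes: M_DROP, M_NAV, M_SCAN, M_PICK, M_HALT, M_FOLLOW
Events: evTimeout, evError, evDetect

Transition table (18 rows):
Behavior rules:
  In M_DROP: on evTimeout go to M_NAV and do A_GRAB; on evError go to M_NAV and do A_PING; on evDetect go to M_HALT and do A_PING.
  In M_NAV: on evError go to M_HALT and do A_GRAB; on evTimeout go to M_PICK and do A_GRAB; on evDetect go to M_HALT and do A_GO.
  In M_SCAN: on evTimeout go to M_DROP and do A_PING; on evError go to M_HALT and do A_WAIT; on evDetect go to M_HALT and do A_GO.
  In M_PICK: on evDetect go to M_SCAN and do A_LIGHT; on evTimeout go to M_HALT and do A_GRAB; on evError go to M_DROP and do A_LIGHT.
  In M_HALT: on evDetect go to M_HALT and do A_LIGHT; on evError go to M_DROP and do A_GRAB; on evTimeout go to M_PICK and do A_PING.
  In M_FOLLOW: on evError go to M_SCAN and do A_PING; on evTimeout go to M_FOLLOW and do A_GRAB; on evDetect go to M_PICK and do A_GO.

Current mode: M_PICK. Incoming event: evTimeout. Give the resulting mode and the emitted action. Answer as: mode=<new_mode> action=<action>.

current mode = M_PICK; filter table to that mode:
  (M_PICK, evDetect) → (M_SCAN, A_LIGHT)
  (M_PICK, evTimeout) → (M_HALT, A_GRAB)  ← event matches
  (M_PICK, evError) → (M_DROP, A_LIGHT)
event = evTimeout selects (M_HALT, A_GRAB)

mode=M_HALT action=A_GRAB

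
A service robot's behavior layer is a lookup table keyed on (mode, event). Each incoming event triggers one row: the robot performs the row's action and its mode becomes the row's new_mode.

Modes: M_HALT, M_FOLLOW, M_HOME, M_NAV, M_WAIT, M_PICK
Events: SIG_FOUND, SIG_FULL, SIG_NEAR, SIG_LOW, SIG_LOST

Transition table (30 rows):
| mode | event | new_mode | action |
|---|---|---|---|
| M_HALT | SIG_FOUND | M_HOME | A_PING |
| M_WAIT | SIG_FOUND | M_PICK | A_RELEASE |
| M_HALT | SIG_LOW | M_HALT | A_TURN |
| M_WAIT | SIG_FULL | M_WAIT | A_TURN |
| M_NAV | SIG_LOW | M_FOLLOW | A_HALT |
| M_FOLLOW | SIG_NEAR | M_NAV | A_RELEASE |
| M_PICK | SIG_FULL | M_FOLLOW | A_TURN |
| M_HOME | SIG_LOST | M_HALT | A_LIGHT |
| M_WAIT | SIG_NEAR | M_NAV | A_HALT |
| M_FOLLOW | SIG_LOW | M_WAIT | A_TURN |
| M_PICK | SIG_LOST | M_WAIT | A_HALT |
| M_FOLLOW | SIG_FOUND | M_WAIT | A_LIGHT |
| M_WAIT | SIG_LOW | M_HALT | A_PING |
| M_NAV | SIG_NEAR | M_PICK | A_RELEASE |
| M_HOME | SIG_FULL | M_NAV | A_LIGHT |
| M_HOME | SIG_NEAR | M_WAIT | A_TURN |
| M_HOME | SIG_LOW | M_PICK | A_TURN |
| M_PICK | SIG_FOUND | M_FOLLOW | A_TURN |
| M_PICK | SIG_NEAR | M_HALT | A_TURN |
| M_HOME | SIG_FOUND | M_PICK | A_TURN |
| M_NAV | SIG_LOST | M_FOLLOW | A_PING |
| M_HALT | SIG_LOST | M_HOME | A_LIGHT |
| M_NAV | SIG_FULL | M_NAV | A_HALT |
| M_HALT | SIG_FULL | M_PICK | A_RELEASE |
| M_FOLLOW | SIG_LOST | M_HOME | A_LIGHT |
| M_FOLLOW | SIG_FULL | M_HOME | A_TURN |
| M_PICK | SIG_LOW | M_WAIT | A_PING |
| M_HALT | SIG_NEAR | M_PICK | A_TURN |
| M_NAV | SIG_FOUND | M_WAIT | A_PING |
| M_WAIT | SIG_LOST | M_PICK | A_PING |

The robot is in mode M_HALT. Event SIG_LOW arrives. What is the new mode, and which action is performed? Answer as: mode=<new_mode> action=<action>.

mode=M_HALT action=A_TURN

current mode = M_HALT; filter table to that mode:
  (M_HALT, SIG_FOUND) → (M_HOME, A_PING)
  (M_HALT, SIG_LOW) → (M_HALT, A_TURN)  ← event matches
  (M_HALT, SIG_LOST) → (M_HOME, A_LIGHT)
  (M_HALT, SIG_FULL) → (M_PICK, A_RELEASE)
  (M_HALT, SIG_NEAR) → (M_PICK, A_TURN)
event = SIG_LOW selects (M_HALT, A_TURN)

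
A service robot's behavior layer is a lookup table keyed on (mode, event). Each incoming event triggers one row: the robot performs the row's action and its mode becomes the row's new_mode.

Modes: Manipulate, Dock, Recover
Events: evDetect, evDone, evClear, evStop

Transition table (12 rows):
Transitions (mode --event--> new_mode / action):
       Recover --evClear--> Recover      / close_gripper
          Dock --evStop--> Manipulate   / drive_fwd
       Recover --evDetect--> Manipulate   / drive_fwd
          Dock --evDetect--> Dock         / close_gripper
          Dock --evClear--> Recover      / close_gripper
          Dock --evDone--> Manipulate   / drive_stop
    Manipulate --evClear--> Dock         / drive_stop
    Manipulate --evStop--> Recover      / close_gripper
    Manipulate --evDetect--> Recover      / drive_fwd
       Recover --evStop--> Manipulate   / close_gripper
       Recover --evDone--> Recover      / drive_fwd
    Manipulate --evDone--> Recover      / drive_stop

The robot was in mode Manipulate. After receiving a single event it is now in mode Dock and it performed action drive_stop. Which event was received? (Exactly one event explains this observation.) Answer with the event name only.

evClear

try evDetect: (Manipulate, evDetect) → (Recover, drive_fwd)
try evDone: (Manipulate, evDone) → (Recover, drive_stop)
try evClear: (Manipulate, evClear) → (Dock, drive_stop)  ← matches
try evStop: (Manipulate, evStop) → (Recover, close_gripper)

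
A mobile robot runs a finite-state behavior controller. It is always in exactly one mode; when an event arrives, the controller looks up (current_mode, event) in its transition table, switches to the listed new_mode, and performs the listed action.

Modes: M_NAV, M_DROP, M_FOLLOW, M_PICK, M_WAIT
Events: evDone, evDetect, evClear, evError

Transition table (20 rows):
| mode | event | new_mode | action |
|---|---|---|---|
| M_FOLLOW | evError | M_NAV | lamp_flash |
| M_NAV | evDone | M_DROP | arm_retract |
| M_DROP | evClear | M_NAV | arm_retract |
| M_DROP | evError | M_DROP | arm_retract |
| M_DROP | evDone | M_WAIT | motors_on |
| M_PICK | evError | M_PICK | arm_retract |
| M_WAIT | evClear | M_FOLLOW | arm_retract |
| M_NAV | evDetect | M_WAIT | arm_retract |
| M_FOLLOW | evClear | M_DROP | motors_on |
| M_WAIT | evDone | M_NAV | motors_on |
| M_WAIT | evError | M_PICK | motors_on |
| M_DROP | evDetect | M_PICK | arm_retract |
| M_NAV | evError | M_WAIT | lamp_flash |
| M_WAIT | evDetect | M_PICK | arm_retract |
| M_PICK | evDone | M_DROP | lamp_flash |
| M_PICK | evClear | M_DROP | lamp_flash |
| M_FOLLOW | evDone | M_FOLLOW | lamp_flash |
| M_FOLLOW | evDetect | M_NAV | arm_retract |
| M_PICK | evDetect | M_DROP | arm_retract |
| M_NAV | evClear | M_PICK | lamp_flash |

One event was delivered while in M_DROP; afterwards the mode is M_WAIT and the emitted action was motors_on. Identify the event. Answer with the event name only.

try evDone: (M_DROP, evDone) → (M_WAIT, motors_on)  ← matches
try evDetect: (M_DROP, evDetect) → (M_PICK, arm_retract)
try evClear: (M_DROP, evClear) → (M_NAV, arm_retract)
try evError: (M_DROP, evError) → (M_DROP, arm_retract)

evDone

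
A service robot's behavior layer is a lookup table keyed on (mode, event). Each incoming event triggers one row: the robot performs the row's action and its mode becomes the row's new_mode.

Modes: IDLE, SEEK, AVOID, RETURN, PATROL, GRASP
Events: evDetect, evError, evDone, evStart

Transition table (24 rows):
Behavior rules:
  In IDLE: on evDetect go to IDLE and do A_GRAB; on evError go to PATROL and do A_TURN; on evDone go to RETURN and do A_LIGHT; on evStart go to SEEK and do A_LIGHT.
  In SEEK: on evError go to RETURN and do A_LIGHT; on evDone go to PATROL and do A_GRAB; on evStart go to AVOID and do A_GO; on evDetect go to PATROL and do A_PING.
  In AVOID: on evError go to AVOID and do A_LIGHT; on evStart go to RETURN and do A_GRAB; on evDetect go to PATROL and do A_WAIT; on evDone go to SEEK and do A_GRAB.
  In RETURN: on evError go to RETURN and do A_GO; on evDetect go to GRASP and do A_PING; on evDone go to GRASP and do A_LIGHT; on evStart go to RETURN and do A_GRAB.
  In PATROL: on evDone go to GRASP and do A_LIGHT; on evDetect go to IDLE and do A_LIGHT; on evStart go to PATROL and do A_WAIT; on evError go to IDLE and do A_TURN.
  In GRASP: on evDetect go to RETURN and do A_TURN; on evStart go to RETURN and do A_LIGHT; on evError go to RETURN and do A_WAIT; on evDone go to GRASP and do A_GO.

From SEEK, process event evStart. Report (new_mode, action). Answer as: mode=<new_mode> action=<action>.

current mode = SEEK; filter table to that mode:
  (SEEK, evError) → (RETURN, A_LIGHT)
  (SEEK, evDone) → (PATROL, A_GRAB)
  (SEEK, evStart) → (AVOID, A_GO)  ← event matches
  (SEEK, evDetect) → (PATROL, A_PING)
event = evStart selects (AVOID, A_GO)

mode=AVOID action=A_GO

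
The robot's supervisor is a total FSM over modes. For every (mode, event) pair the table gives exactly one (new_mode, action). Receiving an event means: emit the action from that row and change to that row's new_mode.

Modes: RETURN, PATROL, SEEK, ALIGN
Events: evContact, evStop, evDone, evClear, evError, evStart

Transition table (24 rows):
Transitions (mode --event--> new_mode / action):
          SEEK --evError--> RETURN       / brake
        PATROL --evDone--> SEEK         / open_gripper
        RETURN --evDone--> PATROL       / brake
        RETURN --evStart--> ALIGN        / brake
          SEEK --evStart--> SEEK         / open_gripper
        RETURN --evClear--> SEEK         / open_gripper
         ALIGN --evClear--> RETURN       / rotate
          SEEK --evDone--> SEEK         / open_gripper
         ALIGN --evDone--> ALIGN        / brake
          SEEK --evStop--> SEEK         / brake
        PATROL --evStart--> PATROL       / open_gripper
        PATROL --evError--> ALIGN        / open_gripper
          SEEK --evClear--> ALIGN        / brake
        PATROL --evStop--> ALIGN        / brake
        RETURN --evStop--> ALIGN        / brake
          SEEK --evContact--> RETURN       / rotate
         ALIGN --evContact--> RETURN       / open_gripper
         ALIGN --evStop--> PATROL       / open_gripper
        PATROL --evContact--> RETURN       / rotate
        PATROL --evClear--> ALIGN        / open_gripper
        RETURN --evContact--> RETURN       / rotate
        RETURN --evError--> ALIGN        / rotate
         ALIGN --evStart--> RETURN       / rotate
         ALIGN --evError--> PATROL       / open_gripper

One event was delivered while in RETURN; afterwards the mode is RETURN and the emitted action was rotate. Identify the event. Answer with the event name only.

try evContact: (RETURN, evContact) → (RETURN, rotate)  ← matches
try evStop: (RETURN, evStop) → (ALIGN, brake)
try evDone: (RETURN, evDone) → (PATROL, brake)
try evClear: (RETURN, evClear) → (SEEK, open_gripper)
try evError: (RETURN, evError) → (ALIGN, rotate)
try evStart: (RETURN, evStart) → (ALIGN, brake)

evContact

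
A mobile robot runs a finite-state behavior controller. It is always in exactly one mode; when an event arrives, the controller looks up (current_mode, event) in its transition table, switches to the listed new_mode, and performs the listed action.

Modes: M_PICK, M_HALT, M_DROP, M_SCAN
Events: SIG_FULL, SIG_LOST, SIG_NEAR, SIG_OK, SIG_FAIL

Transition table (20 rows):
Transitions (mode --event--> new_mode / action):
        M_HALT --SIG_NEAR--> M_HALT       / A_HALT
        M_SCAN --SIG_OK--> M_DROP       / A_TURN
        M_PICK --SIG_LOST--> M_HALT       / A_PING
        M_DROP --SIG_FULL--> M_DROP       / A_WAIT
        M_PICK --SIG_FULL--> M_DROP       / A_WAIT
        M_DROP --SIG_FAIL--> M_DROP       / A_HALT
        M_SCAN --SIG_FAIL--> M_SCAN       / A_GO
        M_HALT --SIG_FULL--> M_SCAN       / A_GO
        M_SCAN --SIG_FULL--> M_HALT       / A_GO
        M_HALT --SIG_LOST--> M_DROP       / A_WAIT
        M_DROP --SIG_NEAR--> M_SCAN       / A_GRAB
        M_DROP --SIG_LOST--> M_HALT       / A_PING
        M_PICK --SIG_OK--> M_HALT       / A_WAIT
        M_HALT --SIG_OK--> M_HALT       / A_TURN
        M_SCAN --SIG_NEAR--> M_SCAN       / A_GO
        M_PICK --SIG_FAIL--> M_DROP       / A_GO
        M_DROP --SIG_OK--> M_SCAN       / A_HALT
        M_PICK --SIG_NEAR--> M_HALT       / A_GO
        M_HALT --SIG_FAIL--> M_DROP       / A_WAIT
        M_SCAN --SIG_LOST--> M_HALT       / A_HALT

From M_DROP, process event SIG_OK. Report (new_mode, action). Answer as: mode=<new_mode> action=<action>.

mode=M_SCAN action=A_HALT

current mode = M_DROP; filter table to that mode:
  (M_DROP, SIG_FULL) → (M_DROP, A_WAIT)
  (M_DROP, SIG_FAIL) → (M_DROP, A_HALT)
  (M_DROP, SIG_NEAR) → (M_SCAN, A_GRAB)
  (M_DROP, SIG_LOST) → (M_HALT, A_PING)
  (M_DROP, SIG_OK) → (M_SCAN, A_HALT)  ← event matches
event = SIG_OK selects (M_SCAN, A_HALT)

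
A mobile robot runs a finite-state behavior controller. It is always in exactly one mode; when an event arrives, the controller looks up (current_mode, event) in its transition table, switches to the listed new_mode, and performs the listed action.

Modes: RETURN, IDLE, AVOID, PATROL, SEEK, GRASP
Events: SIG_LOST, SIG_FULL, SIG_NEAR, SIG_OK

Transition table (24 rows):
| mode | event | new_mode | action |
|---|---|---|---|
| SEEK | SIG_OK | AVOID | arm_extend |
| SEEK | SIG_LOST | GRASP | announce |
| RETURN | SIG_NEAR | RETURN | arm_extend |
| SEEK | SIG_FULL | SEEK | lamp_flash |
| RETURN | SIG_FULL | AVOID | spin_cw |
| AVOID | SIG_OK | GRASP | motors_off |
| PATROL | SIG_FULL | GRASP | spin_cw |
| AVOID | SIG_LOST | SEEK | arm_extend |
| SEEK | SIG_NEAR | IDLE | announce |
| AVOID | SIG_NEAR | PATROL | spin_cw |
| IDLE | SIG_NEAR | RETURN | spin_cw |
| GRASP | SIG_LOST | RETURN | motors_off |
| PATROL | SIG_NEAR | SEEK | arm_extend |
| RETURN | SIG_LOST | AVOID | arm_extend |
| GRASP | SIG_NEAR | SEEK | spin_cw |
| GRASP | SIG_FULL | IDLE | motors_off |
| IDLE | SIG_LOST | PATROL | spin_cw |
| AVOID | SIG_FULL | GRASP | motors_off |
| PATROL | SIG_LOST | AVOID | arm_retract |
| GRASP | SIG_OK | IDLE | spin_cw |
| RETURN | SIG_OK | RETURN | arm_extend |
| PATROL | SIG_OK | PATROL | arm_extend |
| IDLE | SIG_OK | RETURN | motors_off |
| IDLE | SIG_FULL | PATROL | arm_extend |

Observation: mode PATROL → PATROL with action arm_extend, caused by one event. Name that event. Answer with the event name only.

try SIG_LOST: (PATROL, SIG_LOST) → (AVOID, arm_retract)
try SIG_FULL: (PATROL, SIG_FULL) → (GRASP, spin_cw)
try SIG_NEAR: (PATROL, SIG_NEAR) → (SEEK, arm_extend)
try SIG_OK: (PATROL, SIG_OK) → (PATROL, arm_extend)  ← matches

SIG_OK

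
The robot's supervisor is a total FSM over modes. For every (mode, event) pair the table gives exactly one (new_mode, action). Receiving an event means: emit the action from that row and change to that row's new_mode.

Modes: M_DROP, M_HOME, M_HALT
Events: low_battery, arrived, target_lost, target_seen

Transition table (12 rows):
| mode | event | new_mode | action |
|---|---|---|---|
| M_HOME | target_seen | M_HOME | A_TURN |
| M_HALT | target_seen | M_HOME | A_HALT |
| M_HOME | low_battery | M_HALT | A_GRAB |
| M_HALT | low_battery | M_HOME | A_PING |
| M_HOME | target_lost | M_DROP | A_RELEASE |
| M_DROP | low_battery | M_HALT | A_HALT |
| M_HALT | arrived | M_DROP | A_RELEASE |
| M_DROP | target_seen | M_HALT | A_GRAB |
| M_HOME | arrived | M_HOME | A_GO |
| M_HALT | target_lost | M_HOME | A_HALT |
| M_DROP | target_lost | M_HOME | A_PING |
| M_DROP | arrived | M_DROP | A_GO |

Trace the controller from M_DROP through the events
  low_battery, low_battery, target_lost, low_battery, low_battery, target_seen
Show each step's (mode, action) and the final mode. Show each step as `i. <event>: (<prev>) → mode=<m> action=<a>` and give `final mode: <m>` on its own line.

final mode: M_HOME

1. low_battery: (M_DROP) → mode=M_HALT action=A_HALT
2. low_battery: (M_HALT) → mode=M_HOME action=A_PING
3. target_lost: (M_HOME) → mode=M_DROP action=A_RELEASE
4. low_battery: (M_DROP) → mode=M_HALT action=A_HALT
5. low_battery: (M_HALT) → mode=M_HOME action=A_PING
6. target_seen: (M_HOME) → mode=M_HOME action=A_TURN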